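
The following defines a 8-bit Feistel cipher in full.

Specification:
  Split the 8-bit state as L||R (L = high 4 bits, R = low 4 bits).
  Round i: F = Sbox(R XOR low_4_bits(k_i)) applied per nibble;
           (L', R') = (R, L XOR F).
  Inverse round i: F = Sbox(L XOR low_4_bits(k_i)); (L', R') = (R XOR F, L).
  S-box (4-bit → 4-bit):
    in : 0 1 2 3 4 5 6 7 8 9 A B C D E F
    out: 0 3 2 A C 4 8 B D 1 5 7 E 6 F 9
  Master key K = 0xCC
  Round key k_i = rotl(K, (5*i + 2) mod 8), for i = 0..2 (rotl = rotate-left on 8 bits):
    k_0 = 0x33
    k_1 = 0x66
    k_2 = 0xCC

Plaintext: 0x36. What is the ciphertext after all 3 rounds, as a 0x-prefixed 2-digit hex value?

s_0 = plaintext = 0x36
s_1 = Round(s_0, k_0) = 0x67
s_2 = Round(s_1, k_1) = 0x75
s_3 = Round(s_2, k_2) = 0x56

0x56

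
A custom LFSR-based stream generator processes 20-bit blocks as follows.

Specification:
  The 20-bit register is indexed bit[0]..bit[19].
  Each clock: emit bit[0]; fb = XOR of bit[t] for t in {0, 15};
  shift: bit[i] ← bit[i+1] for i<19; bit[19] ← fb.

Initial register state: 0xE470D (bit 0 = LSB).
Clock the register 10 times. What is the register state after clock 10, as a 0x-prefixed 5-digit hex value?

reg_0 = 0xE470D
clock 1: out=1, reg = 0xF2386
clock 2: out=0, reg = 0x791C3
clock 3: out=1, reg = 0x3C8E1
clock 4: out=1, reg = 0x1E470
clock 5: out=0, reg = 0x8F238
clock 6: out=0, reg = 0xC791C
clock 7: out=0, reg = 0x63C8E
clock 8: out=0, reg = 0x31E47
clock 9: out=1, reg = 0x98F23
clock 10: out=1, reg = 0x4C791

0x4C791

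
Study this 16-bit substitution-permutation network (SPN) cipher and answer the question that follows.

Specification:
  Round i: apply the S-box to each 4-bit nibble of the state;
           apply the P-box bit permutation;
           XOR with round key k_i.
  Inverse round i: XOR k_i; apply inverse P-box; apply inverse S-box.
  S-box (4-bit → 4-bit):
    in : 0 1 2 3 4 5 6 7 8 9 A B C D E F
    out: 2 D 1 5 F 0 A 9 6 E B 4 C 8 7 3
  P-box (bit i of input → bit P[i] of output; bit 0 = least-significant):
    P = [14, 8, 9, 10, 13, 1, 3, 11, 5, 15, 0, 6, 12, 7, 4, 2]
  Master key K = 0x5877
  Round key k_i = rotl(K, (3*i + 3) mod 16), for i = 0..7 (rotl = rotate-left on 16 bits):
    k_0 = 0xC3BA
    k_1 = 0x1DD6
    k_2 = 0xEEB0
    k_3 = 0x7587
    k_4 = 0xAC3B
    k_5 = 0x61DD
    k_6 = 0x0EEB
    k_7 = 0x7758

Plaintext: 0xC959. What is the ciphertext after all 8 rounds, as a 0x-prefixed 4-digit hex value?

0xAC07

s_0 = plaintext = 0xC959
s_1 = Round(s_0, k_0) = 0x44EF
s_2 = Round(s_1, k_1) = 0xEC29
s_3 = Round(s_2, k_2) = 0xD961
s_4 = Round(s_3, k_3) = 0xBBC0
s_5 = Round(s_4, k_4) = 0xA522
s_6 = Round(s_5, k_5) = 0x1159
s_7 = Round(s_6, k_6) = 0x199E
s_8 = Round(s_7, k_7) = 0xAC07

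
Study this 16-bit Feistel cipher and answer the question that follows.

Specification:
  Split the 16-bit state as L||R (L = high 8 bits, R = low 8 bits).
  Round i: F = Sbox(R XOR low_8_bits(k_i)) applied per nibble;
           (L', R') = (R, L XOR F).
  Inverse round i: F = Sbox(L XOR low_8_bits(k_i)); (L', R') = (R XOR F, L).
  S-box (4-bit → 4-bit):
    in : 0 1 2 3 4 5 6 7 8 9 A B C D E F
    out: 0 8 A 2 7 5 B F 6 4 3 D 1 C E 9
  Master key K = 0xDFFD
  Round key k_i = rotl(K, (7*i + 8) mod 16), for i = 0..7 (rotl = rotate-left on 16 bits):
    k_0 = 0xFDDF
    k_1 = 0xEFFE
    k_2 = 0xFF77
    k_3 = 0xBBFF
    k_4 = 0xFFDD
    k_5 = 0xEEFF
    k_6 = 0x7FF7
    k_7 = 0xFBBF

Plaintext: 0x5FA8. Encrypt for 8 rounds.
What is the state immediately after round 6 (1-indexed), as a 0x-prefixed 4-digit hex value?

s_0 = plaintext = 0x5FA8
s_1 = Round(s_0, k_0) = 0xA8A0
s_2 = Round(s_1, k_1) = 0xA0F6
s_3 = Round(s_2, k_2) = 0xF6C8
s_4 = Round(s_3, k_3) = 0xC8D9
s_5 = Round(s_4, k_4) = 0xD9CF
s_6 = Round(s_5, k_5) = 0xCFF9
s_7 = Round(s_6, k_6) = 0xF9C1
s_8 = Round(s_7, k_7) = 0xC107

0xCFF9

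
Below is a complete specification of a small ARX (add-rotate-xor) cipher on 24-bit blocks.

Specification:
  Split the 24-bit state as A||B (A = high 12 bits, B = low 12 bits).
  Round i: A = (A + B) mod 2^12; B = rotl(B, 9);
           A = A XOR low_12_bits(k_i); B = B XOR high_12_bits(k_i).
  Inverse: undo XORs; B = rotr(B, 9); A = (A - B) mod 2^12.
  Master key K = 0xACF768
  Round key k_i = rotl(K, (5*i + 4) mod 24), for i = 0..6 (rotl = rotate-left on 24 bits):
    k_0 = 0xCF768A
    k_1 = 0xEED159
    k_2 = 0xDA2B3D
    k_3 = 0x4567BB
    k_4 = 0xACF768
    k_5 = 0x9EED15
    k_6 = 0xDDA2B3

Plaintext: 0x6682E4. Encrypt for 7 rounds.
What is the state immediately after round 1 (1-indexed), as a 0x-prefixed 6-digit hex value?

0xFC64AB

s_0 = plaintext = 0x6682E4
s_1 = Round(s_0, k_0) = 0xFC64AB
s_2 = Round(s_1, k_1) = 0x528878
s_3 = Round(s_2, k_2) = 0x69DCAD
s_4 = Round(s_3, k_3) = 0x4F1FC3
s_5 = Round(s_4, k_4) = 0x3DCD37
s_6 = Round(s_5, k_5) = 0xC06648
s_7 = Round(s_6, k_6) = 0x0FDD13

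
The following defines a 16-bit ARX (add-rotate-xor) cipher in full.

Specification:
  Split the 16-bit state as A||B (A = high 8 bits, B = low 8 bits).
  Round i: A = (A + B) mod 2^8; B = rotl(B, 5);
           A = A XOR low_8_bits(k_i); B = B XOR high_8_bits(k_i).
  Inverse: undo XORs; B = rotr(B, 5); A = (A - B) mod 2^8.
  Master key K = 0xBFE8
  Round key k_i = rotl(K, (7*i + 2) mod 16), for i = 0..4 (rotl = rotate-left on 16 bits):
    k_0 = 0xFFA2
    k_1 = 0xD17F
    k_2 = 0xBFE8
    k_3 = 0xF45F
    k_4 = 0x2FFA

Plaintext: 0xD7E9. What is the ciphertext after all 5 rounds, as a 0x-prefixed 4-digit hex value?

0x108B

s_0 = plaintext = 0xD7E9
s_1 = Round(s_0, k_0) = 0x62C2
s_2 = Round(s_1, k_1) = 0x5B89
s_3 = Round(s_2, k_2) = 0x0C8E
s_4 = Round(s_3, k_3) = 0xC525
s_5 = Round(s_4, k_4) = 0x108B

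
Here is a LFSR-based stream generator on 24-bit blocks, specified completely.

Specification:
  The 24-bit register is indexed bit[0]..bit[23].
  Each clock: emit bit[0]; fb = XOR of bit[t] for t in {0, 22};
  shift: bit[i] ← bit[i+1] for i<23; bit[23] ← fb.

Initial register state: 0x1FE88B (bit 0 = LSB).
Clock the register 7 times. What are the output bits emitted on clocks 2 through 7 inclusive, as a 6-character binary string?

reg_0 = 0x1FE88B
clock 1: out=1, reg = 0x8FF445
clock 2: out=1, reg = 0xC7FA22
clock 3: out=0, reg = 0xE3FD11
clock 4: out=1, reg = 0x71FE88
clock 5: out=0, reg = 0xB8FF44
clock 6: out=0, reg = 0x5C7FA2
clock 7: out=0, reg = 0xAE3FD1

101000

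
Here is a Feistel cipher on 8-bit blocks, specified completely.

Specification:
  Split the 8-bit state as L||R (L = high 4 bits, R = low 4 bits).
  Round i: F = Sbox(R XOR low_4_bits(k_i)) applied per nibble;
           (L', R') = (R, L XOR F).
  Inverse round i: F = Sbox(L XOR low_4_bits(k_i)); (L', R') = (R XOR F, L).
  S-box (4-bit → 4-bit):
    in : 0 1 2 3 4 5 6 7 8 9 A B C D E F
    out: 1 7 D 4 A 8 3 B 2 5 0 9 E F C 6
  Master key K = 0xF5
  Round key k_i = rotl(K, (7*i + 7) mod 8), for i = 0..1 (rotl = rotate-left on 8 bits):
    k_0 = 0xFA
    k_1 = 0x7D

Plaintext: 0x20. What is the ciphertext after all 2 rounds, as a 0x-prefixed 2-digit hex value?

0x26

s_0 = plaintext = 0x20
s_1 = Round(s_0, k_0) = 0x02
s_2 = Round(s_1, k_1) = 0x26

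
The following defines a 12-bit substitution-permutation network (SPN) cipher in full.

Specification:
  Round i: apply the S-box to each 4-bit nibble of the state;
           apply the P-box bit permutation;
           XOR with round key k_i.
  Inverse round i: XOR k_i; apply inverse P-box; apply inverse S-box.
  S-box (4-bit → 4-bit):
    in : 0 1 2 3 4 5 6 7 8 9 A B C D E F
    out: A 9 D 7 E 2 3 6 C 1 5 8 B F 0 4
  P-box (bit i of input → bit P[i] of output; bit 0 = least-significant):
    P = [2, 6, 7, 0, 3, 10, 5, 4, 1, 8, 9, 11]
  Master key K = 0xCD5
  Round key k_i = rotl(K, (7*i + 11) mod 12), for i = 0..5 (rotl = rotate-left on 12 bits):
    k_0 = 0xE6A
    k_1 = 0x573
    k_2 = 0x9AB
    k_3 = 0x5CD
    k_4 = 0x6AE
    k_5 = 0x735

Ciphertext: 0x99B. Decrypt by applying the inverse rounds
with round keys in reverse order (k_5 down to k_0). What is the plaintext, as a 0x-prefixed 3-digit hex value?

0x6CB

s_0 = ciphertext = 0x99B
s_1 = InvRound(s_0, k_5) = 0x23A
s_2 = InvRound(s_1, k_4) = 0xE0A
s_3 = InvRound(s_2, k_3) = 0xDED
s_4 = InvRound(s_3, k_2) = 0x956
s_5 = InvRound(s_4, k_1) = 0xB71
s_6 = InvRound(s_5, k_0) = 0x6CB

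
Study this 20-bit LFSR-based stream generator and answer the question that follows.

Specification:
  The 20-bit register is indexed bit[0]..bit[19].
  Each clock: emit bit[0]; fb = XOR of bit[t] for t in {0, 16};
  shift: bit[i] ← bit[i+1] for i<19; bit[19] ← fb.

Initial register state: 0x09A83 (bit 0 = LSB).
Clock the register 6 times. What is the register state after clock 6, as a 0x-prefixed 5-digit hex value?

reg_0 = 0x09A83
clock 1: out=1, reg = 0x84D41
clock 2: out=1, reg = 0xC26A0
clock 3: out=0, reg = 0x61350
clock 4: out=0, reg = 0x309A8
clock 5: out=0, reg = 0x984D4
clock 6: out=0, reg = 0xCC26A

0xCC26A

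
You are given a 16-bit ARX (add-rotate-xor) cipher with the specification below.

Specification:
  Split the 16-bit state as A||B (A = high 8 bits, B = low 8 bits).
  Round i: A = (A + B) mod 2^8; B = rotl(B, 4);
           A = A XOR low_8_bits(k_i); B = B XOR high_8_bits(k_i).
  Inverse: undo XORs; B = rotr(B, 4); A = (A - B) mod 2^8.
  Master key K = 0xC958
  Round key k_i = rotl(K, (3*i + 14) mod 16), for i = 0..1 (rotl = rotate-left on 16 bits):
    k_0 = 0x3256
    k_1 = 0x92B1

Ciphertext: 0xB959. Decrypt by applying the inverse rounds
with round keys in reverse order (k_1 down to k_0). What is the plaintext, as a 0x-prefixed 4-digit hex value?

0x32E8

s_0 = ciphertext = 0xB959
s_1 = InvRound(s_0, k_1) = 0x4CBC
s_2 = InvRound(s_1, k_0) = 0x32E8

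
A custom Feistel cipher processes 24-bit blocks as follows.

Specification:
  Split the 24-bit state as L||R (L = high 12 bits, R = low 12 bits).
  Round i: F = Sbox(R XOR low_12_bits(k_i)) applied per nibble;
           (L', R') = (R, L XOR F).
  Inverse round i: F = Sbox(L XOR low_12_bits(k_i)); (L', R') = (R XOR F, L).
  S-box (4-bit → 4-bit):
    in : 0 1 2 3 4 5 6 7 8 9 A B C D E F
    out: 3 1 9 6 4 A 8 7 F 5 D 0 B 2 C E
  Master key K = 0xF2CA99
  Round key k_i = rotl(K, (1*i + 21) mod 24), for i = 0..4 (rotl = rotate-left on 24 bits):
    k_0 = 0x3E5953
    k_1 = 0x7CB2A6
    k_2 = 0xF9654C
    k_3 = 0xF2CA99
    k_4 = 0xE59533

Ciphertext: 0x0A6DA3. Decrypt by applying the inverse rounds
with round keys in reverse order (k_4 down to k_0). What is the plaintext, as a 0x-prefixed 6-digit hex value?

s_0 = ciphertext = 0x0A6DA3
s_1 = InvRound(s_0, k_4) = 0x7F90A6
s_2 = InvRound(s_1, k_3) = 0x2257F9
s_3 = InvRound(s_2, k_2) = 0x07C225
s_4 = InvRound(s_3, k_1) = 0xB0807C
s_5 = InvRound(s_4, k_0) = 0x9DCB08

0x9DCB08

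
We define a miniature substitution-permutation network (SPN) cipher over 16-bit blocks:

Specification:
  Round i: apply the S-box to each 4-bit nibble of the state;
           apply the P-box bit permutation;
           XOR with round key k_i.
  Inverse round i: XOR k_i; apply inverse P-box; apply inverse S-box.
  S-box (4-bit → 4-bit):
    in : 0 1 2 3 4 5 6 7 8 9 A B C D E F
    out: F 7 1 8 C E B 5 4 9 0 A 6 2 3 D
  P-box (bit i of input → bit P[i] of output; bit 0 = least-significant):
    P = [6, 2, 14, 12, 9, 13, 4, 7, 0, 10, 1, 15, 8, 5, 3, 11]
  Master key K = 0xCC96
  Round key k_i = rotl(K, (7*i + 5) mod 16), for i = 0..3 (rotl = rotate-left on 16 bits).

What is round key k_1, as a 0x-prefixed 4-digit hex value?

0x6CC9

K = 0xCC96
k_0 = rotl(K, (7*0+5) mod 16) = rotl(K, 5) = 0x92D9
k_1 = rotl(K, (7*1+5) mod 16) = rotl(K, 12) = 0x6CC9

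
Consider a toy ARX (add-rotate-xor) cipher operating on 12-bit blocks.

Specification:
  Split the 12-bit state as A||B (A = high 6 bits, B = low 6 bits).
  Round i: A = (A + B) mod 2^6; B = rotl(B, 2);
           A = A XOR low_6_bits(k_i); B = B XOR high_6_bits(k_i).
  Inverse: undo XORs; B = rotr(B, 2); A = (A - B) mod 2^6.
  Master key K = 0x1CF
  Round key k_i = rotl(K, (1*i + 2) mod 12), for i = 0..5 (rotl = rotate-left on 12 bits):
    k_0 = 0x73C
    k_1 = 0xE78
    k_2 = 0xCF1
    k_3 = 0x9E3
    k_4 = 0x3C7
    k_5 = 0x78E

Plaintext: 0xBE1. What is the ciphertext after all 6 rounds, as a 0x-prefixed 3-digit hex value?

0xE29

s_0 = plaintext = 0xBE1
s_1 = Round(s_0, k_0) = 0xB1A
s_2 = Round(s_1, k_1) = 0xF90
s_3 = Round(s_2, k_2) = 0xFF2
s_4 = Round(s_3, k_3) = 0x4AC
s_5 = Round(s_4, k_4) = 0xE7D
s_6 = Round(s_5, k_5) = 0xE29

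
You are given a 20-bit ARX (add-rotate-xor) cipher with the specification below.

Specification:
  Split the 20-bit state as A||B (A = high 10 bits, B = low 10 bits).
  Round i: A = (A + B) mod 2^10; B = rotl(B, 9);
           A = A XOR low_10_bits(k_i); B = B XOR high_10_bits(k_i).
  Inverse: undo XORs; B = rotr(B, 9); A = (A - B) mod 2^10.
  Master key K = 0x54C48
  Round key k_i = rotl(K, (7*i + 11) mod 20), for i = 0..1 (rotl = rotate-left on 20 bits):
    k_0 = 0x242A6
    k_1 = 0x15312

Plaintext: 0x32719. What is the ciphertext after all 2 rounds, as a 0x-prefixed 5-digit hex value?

0xDC9DA

s_0 = plaintext = 0x32719
s_1 = Round(s_0, k_0) = 0x5131C
s_2 = Round(s_1, k_1) = 0xDC9DA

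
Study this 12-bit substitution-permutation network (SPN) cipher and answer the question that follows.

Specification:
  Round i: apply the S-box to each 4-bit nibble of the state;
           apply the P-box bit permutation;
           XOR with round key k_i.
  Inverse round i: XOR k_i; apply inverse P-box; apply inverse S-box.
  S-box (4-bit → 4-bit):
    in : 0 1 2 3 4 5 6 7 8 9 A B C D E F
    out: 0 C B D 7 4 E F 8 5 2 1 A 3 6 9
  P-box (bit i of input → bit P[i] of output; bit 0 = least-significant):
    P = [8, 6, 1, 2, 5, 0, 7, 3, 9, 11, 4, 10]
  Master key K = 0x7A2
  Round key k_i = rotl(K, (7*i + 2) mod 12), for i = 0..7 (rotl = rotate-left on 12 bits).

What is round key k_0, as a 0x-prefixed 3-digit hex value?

K = 0x7A2
k_0 = rotl(K, (7*0+2) mod 12) = rotl(K, 2) = 0xE89

0xE89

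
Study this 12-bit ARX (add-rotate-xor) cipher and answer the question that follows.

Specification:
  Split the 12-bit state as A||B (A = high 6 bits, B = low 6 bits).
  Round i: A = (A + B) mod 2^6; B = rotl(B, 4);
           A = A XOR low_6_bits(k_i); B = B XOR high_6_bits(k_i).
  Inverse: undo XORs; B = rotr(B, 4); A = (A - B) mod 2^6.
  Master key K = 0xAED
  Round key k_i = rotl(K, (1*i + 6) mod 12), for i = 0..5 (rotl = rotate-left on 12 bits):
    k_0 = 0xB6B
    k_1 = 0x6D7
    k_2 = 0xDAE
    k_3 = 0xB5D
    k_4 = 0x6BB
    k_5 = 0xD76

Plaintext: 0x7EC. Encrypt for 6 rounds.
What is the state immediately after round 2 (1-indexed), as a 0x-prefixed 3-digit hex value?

0x472

s_0 = plaintext = 0x7EC
s_1 = Round(s_0, k_0) = 0x826
s_2 = Round(s_1, k_1) = 0x472
s_3 = Round(s_2, k_2) = 0xB5A
s_4 = Round(s_3, k_3) = 0x68B
s_5 = Round(s_4, k_4) = 0x7A8
s_6 = Round(s_5, k_5) = 0xC3F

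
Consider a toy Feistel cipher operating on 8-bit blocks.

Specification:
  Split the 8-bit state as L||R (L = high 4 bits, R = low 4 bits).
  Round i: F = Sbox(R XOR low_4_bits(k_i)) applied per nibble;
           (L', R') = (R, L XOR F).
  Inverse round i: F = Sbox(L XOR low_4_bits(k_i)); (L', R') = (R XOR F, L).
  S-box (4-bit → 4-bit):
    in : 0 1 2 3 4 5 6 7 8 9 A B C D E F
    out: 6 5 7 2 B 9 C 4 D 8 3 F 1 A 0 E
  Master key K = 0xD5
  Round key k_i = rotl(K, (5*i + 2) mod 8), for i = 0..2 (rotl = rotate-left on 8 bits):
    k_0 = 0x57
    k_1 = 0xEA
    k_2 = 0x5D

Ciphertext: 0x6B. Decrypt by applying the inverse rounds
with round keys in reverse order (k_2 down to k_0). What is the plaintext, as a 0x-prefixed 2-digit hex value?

0x16

s_0 = ciphertext = 0x6B
s_1 = InvRound(s_0, k_2) = 0x46
s_2 = InvRound(s_1, k_1) = 0x64
s_3 = InvRound(s_2, k_0) = 0x16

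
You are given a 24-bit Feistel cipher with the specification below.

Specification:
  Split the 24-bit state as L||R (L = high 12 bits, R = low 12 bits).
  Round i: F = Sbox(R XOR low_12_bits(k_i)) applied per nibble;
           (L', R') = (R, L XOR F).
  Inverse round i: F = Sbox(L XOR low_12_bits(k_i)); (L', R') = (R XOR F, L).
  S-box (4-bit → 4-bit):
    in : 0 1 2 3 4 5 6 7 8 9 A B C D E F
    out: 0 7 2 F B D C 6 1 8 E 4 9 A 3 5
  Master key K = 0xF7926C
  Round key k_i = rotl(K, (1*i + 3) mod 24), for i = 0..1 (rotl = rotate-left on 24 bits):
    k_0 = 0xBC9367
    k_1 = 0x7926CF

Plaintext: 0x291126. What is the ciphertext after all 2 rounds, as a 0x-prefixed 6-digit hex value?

0x026D1E

s_0 = plaintext = 0x291126
s_1 = Round(s_0, k_0) = 0x126026
s_2 = Round(s_1, k_1) = 0x026D1E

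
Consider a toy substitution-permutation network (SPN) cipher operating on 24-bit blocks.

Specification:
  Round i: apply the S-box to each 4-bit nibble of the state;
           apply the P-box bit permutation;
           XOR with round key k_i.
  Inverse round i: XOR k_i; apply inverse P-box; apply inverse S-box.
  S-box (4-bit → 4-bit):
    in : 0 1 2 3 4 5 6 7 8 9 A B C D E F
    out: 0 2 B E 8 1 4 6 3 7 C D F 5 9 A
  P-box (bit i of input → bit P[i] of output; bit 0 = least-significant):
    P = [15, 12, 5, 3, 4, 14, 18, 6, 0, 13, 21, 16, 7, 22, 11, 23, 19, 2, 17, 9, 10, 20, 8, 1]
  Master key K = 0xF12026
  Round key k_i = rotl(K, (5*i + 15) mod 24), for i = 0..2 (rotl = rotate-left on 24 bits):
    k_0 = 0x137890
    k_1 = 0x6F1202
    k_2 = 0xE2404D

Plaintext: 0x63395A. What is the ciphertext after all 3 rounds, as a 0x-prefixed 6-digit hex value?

0x616E94

s_0 = plaintext = 0x63395A
s_1 = Round(s_0, k_0) = 0xF153AD
s_2 = Round(s_1, k_1) = 0x5AB2E4
s_3 = Round(s_2, k_2) = 0x616E94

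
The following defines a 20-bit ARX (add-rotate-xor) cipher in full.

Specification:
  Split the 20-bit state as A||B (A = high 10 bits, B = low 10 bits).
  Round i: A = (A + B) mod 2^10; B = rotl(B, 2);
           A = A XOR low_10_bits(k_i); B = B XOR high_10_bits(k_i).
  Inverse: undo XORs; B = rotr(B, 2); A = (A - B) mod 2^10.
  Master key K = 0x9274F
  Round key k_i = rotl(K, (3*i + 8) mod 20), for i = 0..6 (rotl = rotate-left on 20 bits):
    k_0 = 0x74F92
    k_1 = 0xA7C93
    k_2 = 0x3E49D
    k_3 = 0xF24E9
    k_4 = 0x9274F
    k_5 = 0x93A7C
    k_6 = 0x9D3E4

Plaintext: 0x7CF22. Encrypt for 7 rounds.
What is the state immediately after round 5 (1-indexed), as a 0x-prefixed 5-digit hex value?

s_0 = plaintext = 0x7CF22
s_1 = Round(s_0, k_0) = 0xA1D58
s_2 = Round(s_1, k_1) = 0xD33FE
s_3 = Round(s_2, k_2) = 0xF5F02
s_4 = Round(s_3, k_3) = 0x8C3C2
s_5 = Round(s_4, k_4) = 0xAF542
s_6 = Round(s_5, k_5) = 0x60F47
s_7 = Round(s_6, k_6) = 0xCBB6B

0xAF542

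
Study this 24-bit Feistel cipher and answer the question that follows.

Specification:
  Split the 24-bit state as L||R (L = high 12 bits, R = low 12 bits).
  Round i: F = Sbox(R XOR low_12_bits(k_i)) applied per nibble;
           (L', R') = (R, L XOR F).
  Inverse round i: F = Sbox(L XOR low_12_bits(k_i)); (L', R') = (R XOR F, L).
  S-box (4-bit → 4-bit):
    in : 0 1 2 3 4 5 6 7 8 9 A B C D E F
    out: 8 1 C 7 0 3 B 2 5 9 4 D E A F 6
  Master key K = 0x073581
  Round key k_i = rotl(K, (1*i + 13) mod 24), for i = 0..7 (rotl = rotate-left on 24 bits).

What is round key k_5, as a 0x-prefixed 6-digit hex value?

0x041CD6

K = 0x073581
k_0 = rotl(K, (1*0+13) mod 24) = rotl(K, 13) = 0xB020E6
k_1 = rotl(K, (1*1+13) mod 24) = rotl(K, 14) = 0x6041CD
k_2 = rotl(K, (1*2+13) mod 24) = rotl(K, 15) = 0xC0839A
k_3 = rotl(K, (1*3+13) mod 24) = rotl(K, 16) = 0x810735
k_4 = rotl(K, (1*4+13) mod 24) = rotl(K, 17) = 0x020E6B
k_5 = rotl(K, (1*5+13) mod 24) = rotl(K, 18) = 0x041CD6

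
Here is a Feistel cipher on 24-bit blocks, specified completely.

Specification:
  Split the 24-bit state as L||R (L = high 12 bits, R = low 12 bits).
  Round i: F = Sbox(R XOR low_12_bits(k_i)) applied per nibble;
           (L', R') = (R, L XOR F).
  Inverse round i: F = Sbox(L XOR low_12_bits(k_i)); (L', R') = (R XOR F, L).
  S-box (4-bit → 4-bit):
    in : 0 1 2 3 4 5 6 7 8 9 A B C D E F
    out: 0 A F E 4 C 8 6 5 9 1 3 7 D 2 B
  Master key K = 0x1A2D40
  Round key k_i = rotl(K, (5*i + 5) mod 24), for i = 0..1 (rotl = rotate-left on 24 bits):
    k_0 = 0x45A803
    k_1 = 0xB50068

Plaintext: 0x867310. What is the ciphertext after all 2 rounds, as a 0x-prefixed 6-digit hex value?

s_0 = plaintext = 0x867310
s_1 = Round(s_0, k_0) = 0x310BC9
s_2 = Round(s_1, k_1) = 0xBC900A

0xBC900A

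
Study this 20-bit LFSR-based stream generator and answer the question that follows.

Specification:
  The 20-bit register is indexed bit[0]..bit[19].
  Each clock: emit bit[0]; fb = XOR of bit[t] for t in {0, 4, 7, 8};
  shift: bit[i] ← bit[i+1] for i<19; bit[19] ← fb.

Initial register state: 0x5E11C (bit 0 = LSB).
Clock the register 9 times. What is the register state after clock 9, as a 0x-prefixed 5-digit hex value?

reg_0 = 0x5E11C
clock 1: out=0, reg = 0x2F08E
clock 2: out=0, reg = 0x97847
clock 3: out=1, reg = 0xCBC23
clock 4: out=1, reg = 0xE5E11
clock 5: out=1, reg = 0x72F08
clock 6: out=0, reg = 0xB9784
clock 7: out=0, reg = 0x5CBC2
clock 8: out=0, reg = 0x2E5E1
clock 9: out=1, reg = 0x972F0

0x972F0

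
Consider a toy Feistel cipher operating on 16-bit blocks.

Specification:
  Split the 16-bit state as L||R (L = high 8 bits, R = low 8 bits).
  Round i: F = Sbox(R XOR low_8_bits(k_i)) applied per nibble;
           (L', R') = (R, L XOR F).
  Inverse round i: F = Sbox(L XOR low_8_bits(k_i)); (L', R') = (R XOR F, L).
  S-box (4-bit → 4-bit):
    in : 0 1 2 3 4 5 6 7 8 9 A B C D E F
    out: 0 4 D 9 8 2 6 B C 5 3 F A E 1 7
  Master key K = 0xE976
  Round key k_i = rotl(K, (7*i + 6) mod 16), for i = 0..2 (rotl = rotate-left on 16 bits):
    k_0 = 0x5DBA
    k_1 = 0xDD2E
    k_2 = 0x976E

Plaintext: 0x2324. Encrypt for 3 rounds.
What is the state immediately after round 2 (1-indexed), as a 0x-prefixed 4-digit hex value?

s_0 = plaintext = 0x2324
s_1 = Round(s_0, k_0) = 0x2472
s_2 = Round(s_1, k_1) = 0x720E
s_3 = Round(s_2, k_2) = 0x0E12

0x720E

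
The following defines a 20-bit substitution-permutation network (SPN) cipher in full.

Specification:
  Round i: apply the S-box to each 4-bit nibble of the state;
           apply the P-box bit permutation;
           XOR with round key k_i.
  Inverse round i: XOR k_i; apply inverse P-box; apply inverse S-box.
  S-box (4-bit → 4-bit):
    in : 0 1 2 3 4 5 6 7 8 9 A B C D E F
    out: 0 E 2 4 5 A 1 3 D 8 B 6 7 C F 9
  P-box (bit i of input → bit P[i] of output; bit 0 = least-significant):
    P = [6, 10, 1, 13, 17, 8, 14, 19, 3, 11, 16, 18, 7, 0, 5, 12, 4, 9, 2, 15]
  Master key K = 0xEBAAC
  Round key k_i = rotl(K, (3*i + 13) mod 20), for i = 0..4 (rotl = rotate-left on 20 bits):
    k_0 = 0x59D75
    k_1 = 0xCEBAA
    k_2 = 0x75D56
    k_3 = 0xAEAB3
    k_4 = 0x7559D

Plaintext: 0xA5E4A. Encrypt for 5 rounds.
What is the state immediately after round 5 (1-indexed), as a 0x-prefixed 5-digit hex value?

0x6C7C9

s_0 = plaintext = 0xA5E4A
s_1 = Round(s_0, k_0) = 0x2632C
s_2 = Round(s_1, k_1) = 0xDEC68
s_3 = Round(s_2, k_2) = 0x4E5B9
s_4 = Round(s_3, k_3) = 0xE9306
s_5 = Round(s_4, k_4) = 0x6C7C9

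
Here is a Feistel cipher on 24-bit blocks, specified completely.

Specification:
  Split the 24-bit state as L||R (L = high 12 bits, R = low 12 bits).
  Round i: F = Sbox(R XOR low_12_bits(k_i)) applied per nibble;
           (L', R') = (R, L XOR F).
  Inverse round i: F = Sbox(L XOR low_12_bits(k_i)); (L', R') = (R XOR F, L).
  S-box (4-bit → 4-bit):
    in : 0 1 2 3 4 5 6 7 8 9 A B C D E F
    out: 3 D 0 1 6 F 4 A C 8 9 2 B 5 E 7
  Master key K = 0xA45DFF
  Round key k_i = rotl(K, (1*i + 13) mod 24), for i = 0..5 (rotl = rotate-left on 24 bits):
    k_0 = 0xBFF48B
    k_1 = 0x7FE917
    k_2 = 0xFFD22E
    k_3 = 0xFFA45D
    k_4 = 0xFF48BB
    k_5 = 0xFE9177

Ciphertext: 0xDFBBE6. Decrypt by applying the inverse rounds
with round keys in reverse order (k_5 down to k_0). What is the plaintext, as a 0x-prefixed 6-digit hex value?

0xAB0AD5

s_0 = ciphertext = 0xDFBBE6
s_1 = InvRound(s_0, k_5) = 0x02DDFB
s_2 = InvRound(s_1, k_4) = 0x17F02D
s_3 = InvRound(s_2, k_3) = 0xF2D17F
s_4 = InvRound(s_3, k_2) = 0x44EF2D
s_5 = InvRound(s_4, k_1) = 0xAD544E
s_6 = InvRound(s_5, k_0) = 0xAB0AD5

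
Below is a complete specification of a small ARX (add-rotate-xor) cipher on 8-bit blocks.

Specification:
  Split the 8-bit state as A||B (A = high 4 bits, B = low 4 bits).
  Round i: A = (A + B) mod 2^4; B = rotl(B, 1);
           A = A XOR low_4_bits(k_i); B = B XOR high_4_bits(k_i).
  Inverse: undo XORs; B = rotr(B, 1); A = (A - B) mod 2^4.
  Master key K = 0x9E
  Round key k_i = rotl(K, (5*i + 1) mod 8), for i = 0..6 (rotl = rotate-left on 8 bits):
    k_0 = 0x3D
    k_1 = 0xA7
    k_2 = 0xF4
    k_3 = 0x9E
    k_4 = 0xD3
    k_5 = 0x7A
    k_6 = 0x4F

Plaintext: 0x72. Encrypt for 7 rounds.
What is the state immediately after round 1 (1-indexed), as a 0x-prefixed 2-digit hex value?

s_0 = plaintext = 0x72
s_1 = Round(s_0, k_0) = 0x47
s_2 = Round(s_1, k_1) = 0xC4
s_3 = Round(s_2, k_2) = 0x47
s_4 = Round(s_3, k_3) = 0x57
s_5 = Round(s_4, k_4) = 0xF3
s_6 = Round(s_5, k_5) = 0x81
s_7 = Round(s_6, k_6) = 0x66

0x47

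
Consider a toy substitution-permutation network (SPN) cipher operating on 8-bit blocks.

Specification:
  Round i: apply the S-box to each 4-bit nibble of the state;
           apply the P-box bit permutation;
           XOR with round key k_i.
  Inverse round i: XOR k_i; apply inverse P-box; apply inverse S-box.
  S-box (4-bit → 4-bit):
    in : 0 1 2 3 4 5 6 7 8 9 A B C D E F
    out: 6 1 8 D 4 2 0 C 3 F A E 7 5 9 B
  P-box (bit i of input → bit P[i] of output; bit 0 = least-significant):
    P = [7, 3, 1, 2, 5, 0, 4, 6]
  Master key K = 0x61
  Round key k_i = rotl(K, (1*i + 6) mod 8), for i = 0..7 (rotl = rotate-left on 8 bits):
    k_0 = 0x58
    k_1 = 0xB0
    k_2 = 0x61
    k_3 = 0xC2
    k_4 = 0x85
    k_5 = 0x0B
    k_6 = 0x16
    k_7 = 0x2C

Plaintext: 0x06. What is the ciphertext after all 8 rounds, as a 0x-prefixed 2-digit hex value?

0x3D

s_0 = plaintext = 0x06
s_1 = Round(s_0, k_0) = 0x49
s_2 = Round(s_1, k_1) = 0x2E
s_3 = Round(s_2, k_2) = 0xA5
s_4 = Round(s_3, k_3) = 0x8B
s_5 = Round(s_4, k_4) = 0xAA
s_6 = Round(s_5, k_5) = 0x46
s_7 = Round(s_6, k_6) = 0x06
s_8 = Round(s_7, k_7) = 0x3D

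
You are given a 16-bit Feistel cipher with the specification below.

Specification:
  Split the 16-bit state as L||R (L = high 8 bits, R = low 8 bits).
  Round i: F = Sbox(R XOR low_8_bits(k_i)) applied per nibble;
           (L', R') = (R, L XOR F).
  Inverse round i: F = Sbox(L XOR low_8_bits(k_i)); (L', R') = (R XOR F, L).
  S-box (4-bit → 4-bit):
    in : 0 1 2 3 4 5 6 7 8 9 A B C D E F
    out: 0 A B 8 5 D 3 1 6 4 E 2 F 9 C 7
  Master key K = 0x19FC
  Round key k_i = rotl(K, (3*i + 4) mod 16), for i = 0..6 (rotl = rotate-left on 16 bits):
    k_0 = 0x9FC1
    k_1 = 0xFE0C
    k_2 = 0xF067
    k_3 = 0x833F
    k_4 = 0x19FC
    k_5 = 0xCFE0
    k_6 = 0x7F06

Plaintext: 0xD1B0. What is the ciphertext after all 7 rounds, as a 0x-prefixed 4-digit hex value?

s_0 = plaintext = 0xD1B0
s_1 = Round(s_0, k_0) = 0xB0CB
s_2 = Round(s_1, k_1) = 0xCB41
s_3 = Round(s_2, k_2) = 0x4178
s_4 = Round(s_3, k_3) = 0x7810
s_5 = Round(s_4, k_4) = 0x10B7
s_6 = Round(s_5, k_5) = 0xB7C1
s_7 = Round(s_6, k_6) = 0xC146

0xC146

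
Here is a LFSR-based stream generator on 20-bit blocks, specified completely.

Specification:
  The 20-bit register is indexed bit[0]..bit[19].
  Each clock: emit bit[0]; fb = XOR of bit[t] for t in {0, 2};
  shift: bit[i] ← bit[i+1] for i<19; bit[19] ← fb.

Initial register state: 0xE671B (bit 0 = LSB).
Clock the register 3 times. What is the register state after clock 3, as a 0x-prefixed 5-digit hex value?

reg_0 = 0xE671B
clock 1: out=1, reg = 0xF338D
clock 2: out=1, reg = 0x799C6
clock 3: out=0, reg = 0xBCCE3

0xBCCE3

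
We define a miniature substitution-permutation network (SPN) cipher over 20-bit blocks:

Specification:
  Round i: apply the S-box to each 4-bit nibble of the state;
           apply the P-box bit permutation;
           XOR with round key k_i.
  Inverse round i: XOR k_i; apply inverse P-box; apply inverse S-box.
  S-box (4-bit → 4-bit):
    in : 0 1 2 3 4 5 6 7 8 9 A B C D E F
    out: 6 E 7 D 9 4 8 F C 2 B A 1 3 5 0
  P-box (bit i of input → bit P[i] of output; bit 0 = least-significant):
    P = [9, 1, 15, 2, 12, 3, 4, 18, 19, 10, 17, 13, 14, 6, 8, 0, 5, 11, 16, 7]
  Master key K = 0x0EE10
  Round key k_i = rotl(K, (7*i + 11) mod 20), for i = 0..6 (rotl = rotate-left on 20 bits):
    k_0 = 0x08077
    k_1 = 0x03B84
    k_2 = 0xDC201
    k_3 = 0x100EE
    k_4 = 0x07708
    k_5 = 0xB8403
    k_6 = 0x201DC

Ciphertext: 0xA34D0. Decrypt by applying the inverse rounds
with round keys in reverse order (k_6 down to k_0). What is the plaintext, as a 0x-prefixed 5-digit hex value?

0x64B7F

s_0 = ciphertext = 0xA34D0
s_1 = InvRound(s_0, k_6) = 0xF5AD6
s_2 = InvRound(s_1, k_5) = 0xBA933
s_3 = InvRound(s_2, k_4) = 0x24222
s_4 = InvRound(s_3, k_3) = 0x8D594
s_5 = InvRound(s_4, k_2) = 0x88934
s_6 = InvRound(s_5, k_1) = 0x4F4EE
s_7 = InvRound(s_6, k_0) = 0x64B7F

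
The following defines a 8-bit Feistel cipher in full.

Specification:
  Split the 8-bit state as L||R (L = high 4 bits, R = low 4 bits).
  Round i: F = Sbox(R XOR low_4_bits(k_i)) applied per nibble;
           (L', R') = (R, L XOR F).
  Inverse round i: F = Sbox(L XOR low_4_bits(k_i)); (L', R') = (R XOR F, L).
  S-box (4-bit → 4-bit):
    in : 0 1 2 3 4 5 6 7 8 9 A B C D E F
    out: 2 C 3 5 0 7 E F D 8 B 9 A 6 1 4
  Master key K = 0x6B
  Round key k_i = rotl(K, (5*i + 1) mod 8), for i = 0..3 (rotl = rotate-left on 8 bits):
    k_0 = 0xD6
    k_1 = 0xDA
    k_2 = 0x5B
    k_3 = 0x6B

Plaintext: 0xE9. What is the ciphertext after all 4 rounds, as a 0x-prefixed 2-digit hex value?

s_0 = plaintext = 0xE9
s_1 = Round(s_0, k_0) = 0x9A
s_2 = Round(s_1, k_1) = 0xAB
s_3 = Round(s_2, k_2) = 0xB8
s_4 = Round(s_3, k_3) = 0x8E

0x8E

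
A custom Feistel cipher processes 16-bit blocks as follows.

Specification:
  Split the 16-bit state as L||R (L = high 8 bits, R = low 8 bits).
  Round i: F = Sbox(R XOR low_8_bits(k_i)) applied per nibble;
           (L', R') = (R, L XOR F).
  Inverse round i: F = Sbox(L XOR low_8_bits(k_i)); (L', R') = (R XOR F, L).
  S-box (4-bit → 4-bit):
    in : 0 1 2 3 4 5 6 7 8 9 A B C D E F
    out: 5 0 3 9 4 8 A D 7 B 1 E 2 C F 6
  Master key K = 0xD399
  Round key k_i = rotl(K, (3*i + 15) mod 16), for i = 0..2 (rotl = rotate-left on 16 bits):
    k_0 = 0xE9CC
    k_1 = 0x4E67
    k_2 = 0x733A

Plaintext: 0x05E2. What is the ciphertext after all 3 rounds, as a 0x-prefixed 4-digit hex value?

0x6EBE

s_0 = plaintext = 0x05E2
s_1 = Round(s_0, k_0) = 0xE23A
s_2 = Round(s_1, k_1) = 0x3A6E
s_3 = Round(s_2, k_2) = 0x6EBE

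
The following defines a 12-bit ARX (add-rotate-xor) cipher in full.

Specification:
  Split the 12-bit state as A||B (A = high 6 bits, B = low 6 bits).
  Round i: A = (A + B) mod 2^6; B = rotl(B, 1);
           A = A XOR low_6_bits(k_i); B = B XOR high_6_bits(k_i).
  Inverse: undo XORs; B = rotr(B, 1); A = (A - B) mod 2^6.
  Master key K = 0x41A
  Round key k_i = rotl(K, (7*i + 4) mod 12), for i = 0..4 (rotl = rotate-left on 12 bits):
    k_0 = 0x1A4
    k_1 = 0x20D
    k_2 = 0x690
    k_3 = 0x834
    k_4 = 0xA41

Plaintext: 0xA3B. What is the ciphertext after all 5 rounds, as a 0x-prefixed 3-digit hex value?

0x09C

s_0 = plaintext = 0xA3B
s_1 = Round(s_0, k_0) = 0x1F1
s_2 = Round(s_1, k_1) = 0xD6B
s_3 = Round(s_2, k_2) = 0xC0D
s_4 = Round(s_3, k_3) = 0x27A
s_5 = Round(s_4, k_4) = 0x09C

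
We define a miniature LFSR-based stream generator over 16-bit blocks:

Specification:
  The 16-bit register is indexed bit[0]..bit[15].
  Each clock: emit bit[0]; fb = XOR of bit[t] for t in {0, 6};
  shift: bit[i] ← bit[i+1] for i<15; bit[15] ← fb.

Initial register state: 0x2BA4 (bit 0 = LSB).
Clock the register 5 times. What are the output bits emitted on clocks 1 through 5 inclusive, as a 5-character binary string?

00100

reg_0 = 0x2BA4
clock 1: out=0, reg = 0x15D2
clock 2: out=0, reg = 0x8AE9
clock 3: out=1, reg = 0x4574
clock 4: out=0, reg = 0xA2BA
clock 5: out=0, reg = 0x515D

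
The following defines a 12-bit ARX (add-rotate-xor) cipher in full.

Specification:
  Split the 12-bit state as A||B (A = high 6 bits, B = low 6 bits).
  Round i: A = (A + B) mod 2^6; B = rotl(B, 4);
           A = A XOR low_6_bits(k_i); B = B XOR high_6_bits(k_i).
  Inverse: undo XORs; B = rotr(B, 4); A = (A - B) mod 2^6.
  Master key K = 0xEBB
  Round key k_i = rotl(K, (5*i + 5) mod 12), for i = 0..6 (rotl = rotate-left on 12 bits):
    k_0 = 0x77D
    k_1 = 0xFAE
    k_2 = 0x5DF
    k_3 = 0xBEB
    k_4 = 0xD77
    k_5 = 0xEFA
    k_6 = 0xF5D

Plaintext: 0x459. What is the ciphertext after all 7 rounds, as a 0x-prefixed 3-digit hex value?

0x7FE

s_0 = plaintext = 0x459
s_1 = Round(s_0, k_0) = 0x5CB
s_2 = Round(s_1, k_1) = 0x30C
s_3 = Round(s_2, k_2) = 0x1D4
s_4 = Round(s_3, k_3) = 0xC2A
s_5 = Round(s_4, k_4) = 0xB5F
s_6 = Round(s_5, k_5) = 0xD8C
s_7 = Round(s_6, k_6) = 0x7FE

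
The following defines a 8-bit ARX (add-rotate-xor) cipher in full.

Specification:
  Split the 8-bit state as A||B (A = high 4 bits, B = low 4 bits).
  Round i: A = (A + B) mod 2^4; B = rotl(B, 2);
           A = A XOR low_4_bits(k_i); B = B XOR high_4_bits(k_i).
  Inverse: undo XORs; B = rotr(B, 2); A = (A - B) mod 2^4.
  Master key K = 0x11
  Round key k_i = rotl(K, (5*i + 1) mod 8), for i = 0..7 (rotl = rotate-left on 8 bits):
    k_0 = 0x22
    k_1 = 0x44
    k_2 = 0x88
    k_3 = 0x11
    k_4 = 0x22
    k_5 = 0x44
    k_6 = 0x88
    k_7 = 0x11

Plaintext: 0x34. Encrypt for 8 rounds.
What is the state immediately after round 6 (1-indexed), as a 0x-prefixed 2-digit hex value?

0x87

s_0 = plaintext = 0x34
s_1 = Round(s_0, k_0) = 0x53
s_2 = Round(s_1, k_1) = 0xC8
s_3 = Round(s_2, k_2) = 0xCA
s_4 = Round(s_3, k_3) = 0x7B
s_5 = Round(s_4, k_4) = 0x0C
s_6 = Round(s_5, k_5) = 0x87
s_7 = Round(s_6, k_6) = 0x75
s_8 = Round(s_7, k_7) = 0xD4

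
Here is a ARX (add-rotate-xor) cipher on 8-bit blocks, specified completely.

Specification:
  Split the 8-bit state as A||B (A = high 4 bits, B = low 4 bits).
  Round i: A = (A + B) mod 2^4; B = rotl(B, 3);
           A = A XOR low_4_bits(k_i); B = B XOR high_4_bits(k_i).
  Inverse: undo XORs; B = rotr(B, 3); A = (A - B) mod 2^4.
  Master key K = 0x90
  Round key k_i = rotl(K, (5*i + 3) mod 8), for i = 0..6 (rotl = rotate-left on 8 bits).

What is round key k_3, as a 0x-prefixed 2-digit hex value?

K = 0x90
k_0 = rotl(K, (5*0+3) mod 8) = rotl(K, 3) = 0x84
k_1 = rotl(K, (5*1+3) mod 8) = rotl(K, 0) = 0x90
k_2 = rotl(K, (5*2+3) mod 8) = rotl(K, 5) = 0x12
k_3 = rotl(K, (5*3+3) mod 8) = rotl(K, 2) = 0x42

0x42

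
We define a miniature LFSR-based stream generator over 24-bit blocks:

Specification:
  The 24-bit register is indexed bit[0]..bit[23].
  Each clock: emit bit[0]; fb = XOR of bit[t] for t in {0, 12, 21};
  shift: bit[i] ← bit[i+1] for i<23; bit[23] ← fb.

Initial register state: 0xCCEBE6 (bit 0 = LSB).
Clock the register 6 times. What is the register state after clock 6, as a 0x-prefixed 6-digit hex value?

reg_0 = 0xCCEBE6
clock 1: out=0, reg = 0x6675F3
clock 2: out=1, reg = 0xB33AF9
clock 3: out=1, reg = 0xD99D7C
clock 4: out=0, reg = 0xECCEBE
clock 5: out=0, reg = 0xF6675F
clock 6: out=1, reg = 0x7B33AF

0x7B33AF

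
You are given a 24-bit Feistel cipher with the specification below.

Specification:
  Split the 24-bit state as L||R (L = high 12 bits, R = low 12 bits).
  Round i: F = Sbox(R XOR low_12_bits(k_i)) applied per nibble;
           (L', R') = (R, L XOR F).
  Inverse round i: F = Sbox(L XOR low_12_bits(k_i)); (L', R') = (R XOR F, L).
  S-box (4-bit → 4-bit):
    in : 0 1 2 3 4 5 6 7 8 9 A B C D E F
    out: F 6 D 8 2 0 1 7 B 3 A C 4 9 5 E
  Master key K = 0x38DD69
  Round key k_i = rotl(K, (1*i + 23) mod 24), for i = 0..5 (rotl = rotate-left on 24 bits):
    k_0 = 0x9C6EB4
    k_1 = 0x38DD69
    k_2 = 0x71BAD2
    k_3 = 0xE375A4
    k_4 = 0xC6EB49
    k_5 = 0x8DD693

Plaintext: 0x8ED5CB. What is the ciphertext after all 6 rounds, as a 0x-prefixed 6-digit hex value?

0x99A84C

s_0 = plaintext = 0x8ED5CB
s_1 = Round(s_0, k_0) = 0x5CB493
s_2 = Round(s_1, k_1) = 0x493621
s_3 = Round(s_2, k_2) = 0x62107B
s_4 = Round(s_3, k_3) = 0x07B6BF
s_5 = Round(s_4, k_4) = 0x6BF99A
s_6 = Round(s_5, k_5) = 0x99A84C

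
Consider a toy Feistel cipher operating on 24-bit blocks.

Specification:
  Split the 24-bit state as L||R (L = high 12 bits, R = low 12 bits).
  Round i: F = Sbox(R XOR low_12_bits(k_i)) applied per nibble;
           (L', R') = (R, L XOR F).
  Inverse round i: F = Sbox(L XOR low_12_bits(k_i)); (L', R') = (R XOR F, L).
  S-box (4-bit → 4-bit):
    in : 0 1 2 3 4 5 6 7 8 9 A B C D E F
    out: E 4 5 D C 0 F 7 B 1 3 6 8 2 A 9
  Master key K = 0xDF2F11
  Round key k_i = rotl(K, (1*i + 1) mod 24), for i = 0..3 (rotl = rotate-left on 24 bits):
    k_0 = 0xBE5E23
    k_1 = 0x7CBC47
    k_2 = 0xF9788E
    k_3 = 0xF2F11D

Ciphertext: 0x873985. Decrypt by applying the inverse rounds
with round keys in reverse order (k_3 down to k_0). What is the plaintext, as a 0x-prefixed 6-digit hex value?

s_0 = ciphertext = 0x873985
s_1 = InvRound(s_0, k_3) = 0x87F873
s_2 = InvRound(s_1, k_2) = 0x6E787F
s_3 = InvRound(s_2, k_1) = 0xB416E7
s_4 = InvRound(s_3, k_0) = 0x612B41

0x612B41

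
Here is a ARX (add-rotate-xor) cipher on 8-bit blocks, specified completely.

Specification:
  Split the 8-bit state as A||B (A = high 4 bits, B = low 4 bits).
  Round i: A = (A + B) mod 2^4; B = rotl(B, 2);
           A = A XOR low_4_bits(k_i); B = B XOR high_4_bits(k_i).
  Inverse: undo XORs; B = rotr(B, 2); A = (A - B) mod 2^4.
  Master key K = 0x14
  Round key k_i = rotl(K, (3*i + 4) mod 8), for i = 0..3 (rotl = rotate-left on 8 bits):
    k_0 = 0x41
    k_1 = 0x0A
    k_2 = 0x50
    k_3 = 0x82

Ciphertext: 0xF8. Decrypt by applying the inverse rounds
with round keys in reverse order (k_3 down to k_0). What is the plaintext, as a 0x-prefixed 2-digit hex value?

s_0 = ciphertext = 0xF8
s_1 = InvRound(s_0, k_3) = 0xD0
s_2 = InvRound(s_1, k_2) = 0x85
s_3 = InvRound(s_2, k_1) = 0xD5
s_4 = InvRound(s_3, k_0) = 0x84

0x84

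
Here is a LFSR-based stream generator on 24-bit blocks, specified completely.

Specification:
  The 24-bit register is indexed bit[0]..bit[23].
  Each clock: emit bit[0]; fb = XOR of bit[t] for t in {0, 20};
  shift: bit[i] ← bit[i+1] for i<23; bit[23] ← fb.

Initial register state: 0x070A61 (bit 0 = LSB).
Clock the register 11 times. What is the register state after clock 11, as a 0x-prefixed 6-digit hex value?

reg_0 = 0x070A61
clock 1: out=1, reg = 0x838530
clock 2: out=0, reg = 0x41C298
clock 3: out=0, reg = 0x20E14C
clock 4: out=0, reg = 0x1070A6
clock 5: out=0, reg = 0x883853
clock 6: out=1, reg = 0xC41C29
clock 7: out=1, reg = 0xE20E14
clock 8: out=0, reg = 0x71070A
clock 9: out=0, reg = 0xB88385
clock 10: out=1, reg = 0x5C41C2
clock 11: out=0, reg = 0xAE20E1

0xAE20E1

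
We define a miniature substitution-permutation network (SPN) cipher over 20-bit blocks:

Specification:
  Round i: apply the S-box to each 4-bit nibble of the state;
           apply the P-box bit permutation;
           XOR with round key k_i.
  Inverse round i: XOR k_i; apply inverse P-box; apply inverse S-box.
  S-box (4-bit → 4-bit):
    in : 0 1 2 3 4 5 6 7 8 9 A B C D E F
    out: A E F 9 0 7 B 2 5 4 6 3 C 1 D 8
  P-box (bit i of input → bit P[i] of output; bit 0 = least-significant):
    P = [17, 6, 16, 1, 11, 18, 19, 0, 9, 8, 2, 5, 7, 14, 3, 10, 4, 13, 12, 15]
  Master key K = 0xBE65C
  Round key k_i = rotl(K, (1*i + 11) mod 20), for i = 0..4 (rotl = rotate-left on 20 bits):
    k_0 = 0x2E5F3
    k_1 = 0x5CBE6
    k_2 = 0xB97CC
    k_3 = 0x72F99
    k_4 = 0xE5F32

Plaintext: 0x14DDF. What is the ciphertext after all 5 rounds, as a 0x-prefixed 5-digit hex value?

s_0 = plaintext = 0x14DDF
s_1 = Round(s_0, k_0) = 0x25FF1
s_2 = Round(s_1, k_1) = 0x43B1D
s_3 = Round(s_2, k_2) = 0x5904D
s_4 = Round(s_3, k_3) = 0x51EA1
s_5 = Round(s_4, k_4) = 0x3294C

0x3294C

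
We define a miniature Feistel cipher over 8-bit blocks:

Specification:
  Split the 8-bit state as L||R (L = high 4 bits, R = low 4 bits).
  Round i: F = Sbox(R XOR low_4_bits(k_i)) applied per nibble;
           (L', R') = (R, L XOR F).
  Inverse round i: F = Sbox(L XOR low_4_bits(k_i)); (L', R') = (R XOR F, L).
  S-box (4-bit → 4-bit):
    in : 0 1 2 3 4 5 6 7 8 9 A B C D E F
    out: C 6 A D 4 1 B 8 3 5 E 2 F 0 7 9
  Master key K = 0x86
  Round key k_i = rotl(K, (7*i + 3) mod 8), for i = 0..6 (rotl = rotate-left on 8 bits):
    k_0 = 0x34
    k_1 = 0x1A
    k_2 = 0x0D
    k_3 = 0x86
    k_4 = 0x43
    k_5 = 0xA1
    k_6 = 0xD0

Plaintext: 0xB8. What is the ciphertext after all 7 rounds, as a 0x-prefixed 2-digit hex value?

0x7F

s_0 = plaintext = 0xB8
s_1 = Round(s_0, k_0) = 0x84
s_2 = Round(s_1, k_1) = 0x4F
s_3 = Round(s_2, k_2) = 0xFE
s_4 = Round(s_3, k_3) = 0xEC
s_5 = Round(s_4, k_4) = 0xC7
s_6 = Round(s_5, k_5) = 0x77
s_7 = Round(s_6, k_6) = 0x7F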